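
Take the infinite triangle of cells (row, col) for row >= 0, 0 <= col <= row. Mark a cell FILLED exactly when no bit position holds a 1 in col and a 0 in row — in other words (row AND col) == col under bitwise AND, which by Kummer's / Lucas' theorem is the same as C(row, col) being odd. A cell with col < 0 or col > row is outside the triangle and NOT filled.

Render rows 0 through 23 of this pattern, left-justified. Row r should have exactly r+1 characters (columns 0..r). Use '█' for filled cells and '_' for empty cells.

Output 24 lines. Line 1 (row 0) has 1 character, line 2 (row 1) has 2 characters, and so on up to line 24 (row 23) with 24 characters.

r0=0: █
r1=1: ██
r2=10: █_█
r3=11: ████
r4=100: █___█
r5=101: ██__██
r6=110: █_█_█_█
r7=111: ████████
r8=1000: █_______█
r9=1001: ██______██
r10=1010: █_█_____█_█
r11=1011: ████____████
r12=1100: █___█___█___█
r13=1101: ██__██__██__██
r14=1110: █_█_█_█_█_█_█_█
r15=1111: ████████████████
r16=10000: █_______________█
r17=10001: ██______________██
r18=10010: █_█_____________█_█
r19=10011: ████____________████
r20=10100: █___█___________█___█
r21=10101: ██__██__________██__██
r22=10110: █_█_█_█_________█_█_█_█
r23=10111: ████████________████████

Answer: █
██
█_█
████
█___█
██__██
█_█_█_█
████████
█_______█
██______██
█_█_____█_█
████____████
█___█___█___█
██__██__██__██
█_█_█_█_█_█_█_█
████████████████
█_______________█
██______________██
█_█_____________█_█
████____________████
█___█___________█___█
██__██__________██__██
█_█_█_█_________█_█_█_█
████████________████████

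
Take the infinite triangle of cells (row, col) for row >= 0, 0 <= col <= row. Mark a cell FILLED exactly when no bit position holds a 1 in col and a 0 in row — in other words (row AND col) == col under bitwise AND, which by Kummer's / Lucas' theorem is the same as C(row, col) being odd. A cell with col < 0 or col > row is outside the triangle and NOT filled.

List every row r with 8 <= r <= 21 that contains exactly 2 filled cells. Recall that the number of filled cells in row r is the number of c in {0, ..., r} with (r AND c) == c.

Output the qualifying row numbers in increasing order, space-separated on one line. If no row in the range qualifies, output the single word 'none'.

Answer: 8 16

Derivation:
Row r has 2^popcount(r) filled cells, so we need popcount(r) = log2(2) = 1.
Scan r = 8..21 and keep those with exactly 1 one-bits:
r=8=1000 popcount=1 -> KEEP
r=9=1001 popcount=2 -> skip
r=10=1010 popcount=2 -> skip
r=11=1011 popcount=3 -> skip
r=12=1100 popcount=2 -> skip
r=13=1101 popcount=3 -> skip
r=14=1110 popcount=3 -> skip
r=15=1111 popcount=4 -> skip
r=16=10000 popcount=1 -> KEEP
r=17=10001 popcount=2 -> skip
r=18=10010 popcount=2 -> skip
r=19=10011 popcount=3 -> skip
r=20=10100 popcount=2 -> skip
r=21=10101 popcount=3 -> skip
Kept rows: 8 16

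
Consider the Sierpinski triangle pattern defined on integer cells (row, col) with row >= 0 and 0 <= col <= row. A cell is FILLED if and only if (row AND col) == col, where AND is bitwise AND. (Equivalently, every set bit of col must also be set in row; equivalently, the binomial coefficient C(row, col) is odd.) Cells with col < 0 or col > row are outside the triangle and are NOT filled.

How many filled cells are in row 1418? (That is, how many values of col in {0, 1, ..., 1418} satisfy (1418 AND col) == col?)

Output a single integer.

Answer: 32

Derivation:
1418 in binary = 10110001010
popcount(1418) = number of 1-bits in 10110001010 = 5
A col c satisfies (1418 AND c) == c iff every set bit of c is also set in 1418; each of the 5 set bits of 1418 can independently be on or off in c.
count = 2^5 = 32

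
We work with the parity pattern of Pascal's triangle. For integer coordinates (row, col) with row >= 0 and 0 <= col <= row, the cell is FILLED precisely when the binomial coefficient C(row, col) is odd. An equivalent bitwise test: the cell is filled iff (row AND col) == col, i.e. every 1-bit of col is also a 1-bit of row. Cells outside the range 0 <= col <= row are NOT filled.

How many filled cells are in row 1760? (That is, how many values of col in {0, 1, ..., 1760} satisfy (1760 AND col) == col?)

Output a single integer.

Answer: 32

Derivation:
1760 in binary = 11011100000
popcount(1760) = number of 1-bits in 11011100000 = 5
A col c satisfies (1760 AND c) == c iff every set bit of c is also set in 1760; each of the 5 set bits of 1760 can independently be on or off in c.
count = 2^5 = 32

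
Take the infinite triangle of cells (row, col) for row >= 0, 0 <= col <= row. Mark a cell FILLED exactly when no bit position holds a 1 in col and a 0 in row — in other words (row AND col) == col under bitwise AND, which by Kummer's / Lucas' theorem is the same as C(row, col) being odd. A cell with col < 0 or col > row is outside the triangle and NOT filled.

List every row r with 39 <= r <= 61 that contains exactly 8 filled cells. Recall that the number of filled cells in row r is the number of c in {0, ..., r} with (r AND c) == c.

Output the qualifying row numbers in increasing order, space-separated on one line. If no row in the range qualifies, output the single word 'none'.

Row r has 2^popcount(r) filled cells, so we need popcount(r) = log2(8) = 3.
Scan r = 39..61 and keep those with exactly 3 one-bits:
r=39=100111 popcount=4 -> skip
r=40=101000 popcount=2 -> skip
r=41=101001 popcount=3 -> KEEP
r=42=101010 popcount=3 -> KEEP
r=43=101011 popcount=4 -> skip
r=44=101100 popcount=3 -> KEEP
r=45=101101 popcount=4 -> skip
r=46=101110 popcount=4 -> skip
r=47=101111 popcount=5 -> skip
r=48=110000 popcount=2 -> skip
r=49=110001 popcount=3 -> KEEP
r=50=110010 popcount=3 -> KEEP
r=51=110011 popcount=4 -> skip
r=52=110100 popcount=3 -> KEEP
r=53=110101 popcount=4 -> skip
r=54=110110 popcount=4 -> skip
r=55=110111 popcount=5 -> skip
r=56=111000 popcount=3 -> KEEP
r=57=111001 popcount=4 -> skip
r=58=111010 popcount=4 -> skip
r=59=111011 popcount=5 -> skip
r=60=111100 popcount=4 -> skip
r=61=111101 popcount=5 -> skip
Kept rows: 41 42 44 49 50 52 56

Answer: 41 42 44 49 50 52 56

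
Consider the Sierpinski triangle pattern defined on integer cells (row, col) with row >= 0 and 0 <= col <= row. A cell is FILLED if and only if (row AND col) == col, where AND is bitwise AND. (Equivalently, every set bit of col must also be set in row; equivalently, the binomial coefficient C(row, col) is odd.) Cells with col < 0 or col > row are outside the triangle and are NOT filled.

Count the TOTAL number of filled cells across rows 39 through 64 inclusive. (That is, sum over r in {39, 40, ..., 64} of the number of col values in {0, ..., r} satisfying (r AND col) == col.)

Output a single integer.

r39=100111 pc4: +16 =16
r40=101000 pc2: +4 =20
r41=101001 pc3: +8 =28
r42=101010 pc3: +8 =36
r43=101011 pc4: +16 =52
r44=101100 pc3: +8 =60
r45=101101 pc4: +16 =76
r46=101110 pc4: +16 =92
r47=101111 pc5: +32 =124
r48=110000 pc2: +4 =128
r49=110001 pc3: +8 =136
r50=110010 pc3: +8 =144
r51=110011 pc4: +16 =160
r52=110100 pc3: +8 =168
r53=110101 pc4: +16 =184
r54=110110 pc4: +16 =200
r55=110111 pc5: +32 =232
r56=111000 pc3: +8 =240
r57=111001 pc4: +16 =256
r58=111010 pc4: +16 =272
r59=111011 pc5: +32 =304
r60=111100 pc4: +16 =320
r61=111101 pc5: +32 =352
r62=111110 pc5: +32 =384
r63=111111 pc6: +64 =448
r64=1000000 pc1: +2 =450

Answer: 450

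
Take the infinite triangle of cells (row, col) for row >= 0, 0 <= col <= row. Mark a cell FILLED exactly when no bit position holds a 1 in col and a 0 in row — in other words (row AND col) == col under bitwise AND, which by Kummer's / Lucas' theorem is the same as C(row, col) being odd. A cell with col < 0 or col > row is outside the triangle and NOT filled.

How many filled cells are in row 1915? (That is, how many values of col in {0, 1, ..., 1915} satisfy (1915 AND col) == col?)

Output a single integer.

1915 in binary = 11101111011
popcount(1915) = number of 1-bits in 11101111011 = 9
A col c satisfies (1915 AND c) == c iff every set bit of c is also set in 1915; each of the 9 set bits of 1915 can independently be on or off in c.
count = 2^9 = 512

Answer: 512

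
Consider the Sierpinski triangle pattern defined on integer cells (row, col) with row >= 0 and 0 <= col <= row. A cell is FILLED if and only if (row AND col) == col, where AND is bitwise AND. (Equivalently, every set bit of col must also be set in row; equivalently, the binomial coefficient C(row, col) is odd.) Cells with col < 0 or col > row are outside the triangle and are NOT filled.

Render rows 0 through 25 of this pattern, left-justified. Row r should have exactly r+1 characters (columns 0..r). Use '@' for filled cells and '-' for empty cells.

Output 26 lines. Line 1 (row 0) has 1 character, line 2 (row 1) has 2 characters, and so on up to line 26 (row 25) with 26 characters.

r0=0: @
r1=1: @@
r2=10: @-@
r3=11: @@@@
r4=100: @---@
r5=101: @@--@@
r6=110: @-@-@-@
r7=111: @@@@@@@@
r8=1000: @-------@
r9=1001: @@------@@
r10=1010: @-@-----@-@
r11=1011: @@@@----@@@@
r12=1100: @---@---@---@
r13=1101: @@--@@--@@--@@
r14=1110: @-@-@-@-@-@-@-@
r15=1111: @@@@@@@@@@@@@@@@
r16=10000: @---------------@
r17=10001: @@--------------@@
r18=10010: @-@-------------@-@
r19=10011: @@@@------------@@@@
r20=10100: @---@-----------@---@
r21=10101: @@--@@----------@@--@@
r22=10110: @-@-@-@---------@-@-@-@
r23=10111: @@@@@@@@--------@@@@@@@@
r24=11000: @-------@-------@-------@
r25=11001: @@------@@------@@------@@

Answer: @
@@
@-@
@@@@
@---@
@@--@@
@-@-@-@
@@@@@@@@
@-------@
@@------@@
@-@-----@-@
@@@@----@@@@
@---@---@---@
@@--@@--@@--@@
@-@-@-@-@-@-@-@
@@@@@@@@@@@@@@@@
@---------------@
@@--------------@@
@-@-------------@-@
@@@@------------@@@@
@---@-----------@---@
@@--@@----------@@--@@
@-@-@-@---------@-@-@-@
@@@@@@@@--------@@@@@@@@
@-------@-------@-------@
@@------@@------@@------@@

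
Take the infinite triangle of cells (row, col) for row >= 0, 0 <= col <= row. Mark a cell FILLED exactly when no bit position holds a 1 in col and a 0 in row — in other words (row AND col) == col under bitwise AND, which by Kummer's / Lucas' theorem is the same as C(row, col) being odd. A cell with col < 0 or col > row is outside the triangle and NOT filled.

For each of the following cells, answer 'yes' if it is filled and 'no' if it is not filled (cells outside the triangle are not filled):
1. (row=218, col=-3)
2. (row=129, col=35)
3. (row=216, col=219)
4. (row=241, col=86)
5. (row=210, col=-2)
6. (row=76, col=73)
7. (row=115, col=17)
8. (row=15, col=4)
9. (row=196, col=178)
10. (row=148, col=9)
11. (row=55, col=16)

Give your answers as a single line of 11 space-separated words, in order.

(218,-3): col outside [0, 218] -> not filled
(129,35): row=0b10000001, col=0b100011, row AND col = 0b1 = 1; 1 != 35 -> empty
(216,219): col outside [0, 216] -> not filled
(241,86): row=0b11110001, col=0b1010110, row AND col = 0b1010000 = 80; 80 != 86 -> empty
(210,-2): col outside [0, 210] -> not filled
(76,73): row=0b1001100, col=0b1001001, row AND col = 0b1001000 = 72; 72 != 73 -> empty
(115,17): row=0b1110011, col=0b10001, row AND col = 0b10001 = 17; 17 == 17 -> filled
(15,4): row=0b1111, col=0b100, row AND col = 0b100 = 4; 4 == 4 -> filled
(196,178): row=0b11000100, col=0b10110010, row AND col = 0b10000000 = 128; 128 != 178 -> empty
(148,9): row=0b10010100, col=0b1001, row AND col = 0b0 = 0; 0 != 9 -> empty
(55,16): row=0b110111, col=0b10000, row AND col = 0b10000 = 16; 16 == 16 -> filled

Answer: no no no no no no yes yes no no yes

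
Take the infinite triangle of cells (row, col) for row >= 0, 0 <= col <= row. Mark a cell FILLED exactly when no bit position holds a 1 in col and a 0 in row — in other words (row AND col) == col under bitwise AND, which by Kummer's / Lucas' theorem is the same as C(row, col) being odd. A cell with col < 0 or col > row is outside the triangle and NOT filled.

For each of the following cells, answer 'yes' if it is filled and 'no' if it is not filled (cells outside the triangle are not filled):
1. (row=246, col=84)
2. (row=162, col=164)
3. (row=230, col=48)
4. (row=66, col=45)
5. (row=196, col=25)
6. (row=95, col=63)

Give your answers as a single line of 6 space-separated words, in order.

Answer: yes no no no no no

Derivation:
(246,84): row=0b11110110, col=0b1010100, row AND col = 0b1010100 = 84; 84 == 84 -> filled
(162,164): col outside [0, 162] -> not filled
(230,48): row=0b11100110, col=0b110000, row AND col = 0b100000 = 32; 32 != 48 -> empty
(66,45): row=0b1000010, col=0b101101, row AND col = 0b0 = 0; 0 != 45 -> empty
(196,25): row=0b11000100, col=0b11001, row AND col = 0b0 = 0; 0 != 25 -> empty
(95,63): row=0b1011111, col=0b111111, row AND col = 0b11111 = 31; 31 != 63 -> empty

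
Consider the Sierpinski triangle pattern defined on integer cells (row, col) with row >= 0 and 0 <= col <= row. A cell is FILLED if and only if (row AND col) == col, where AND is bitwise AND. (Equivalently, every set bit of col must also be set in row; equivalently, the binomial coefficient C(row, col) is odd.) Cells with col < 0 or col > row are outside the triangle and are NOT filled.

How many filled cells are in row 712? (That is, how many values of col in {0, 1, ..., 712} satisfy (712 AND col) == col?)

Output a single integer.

712 in binary = 1011001000
popcount(712) = number of 1-bits in 1011001000 = 4
A col c satisfies (712 AND c) == c iff every set bit of c is also set in 712; each of the 4 set bits of 712 can independently be on or off in c.
count = 2^4 = 16

Answer: 16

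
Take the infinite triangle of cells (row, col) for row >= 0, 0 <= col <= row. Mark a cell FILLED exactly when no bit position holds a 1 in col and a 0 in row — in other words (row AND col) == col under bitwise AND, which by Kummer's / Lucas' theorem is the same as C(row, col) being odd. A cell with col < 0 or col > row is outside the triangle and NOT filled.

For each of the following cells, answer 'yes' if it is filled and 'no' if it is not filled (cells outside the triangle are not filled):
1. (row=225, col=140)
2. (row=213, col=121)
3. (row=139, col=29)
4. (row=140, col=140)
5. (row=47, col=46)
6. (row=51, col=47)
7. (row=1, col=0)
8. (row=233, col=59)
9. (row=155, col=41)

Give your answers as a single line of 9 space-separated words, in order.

(225,140): row=0b11100001, col=0b10001100, row AND col = 0b10000000 = 128; 128 != 140 -> empty
(213,121): row=0b11010101, col=0b1111001, row AND col = 0b1010001 = 81; 81 != 121 -> empty
(139,29): row=0b10001011, col=0b11101, row AND col = 0b1001 = 9; 9 != 29 -> empty
(140,140): row=0b10001100, col=0b10001100, row AND col = 0b10001100 = 140; 140 == 140 -> filled
(47,46): row=0b101111, col=0b101110, row AND col = 0b101110 = 46; 46 == 46 -> filled
(51,47): row=0b110011, col=0b101111, row AND col = 0b100011 = 35; 35 != 47 -> empty
(1,0): row=0b1, col=0b0, row AND col = 0b0 = 0; 0 == 0 -> filled
(233,59): row=0b11101001, col=0b111011, row AND col = 0b101001 = 41; 41 != 59 -> empty
(155,41): row=0b10011011, col=0b101001, row AND col = 0b1001 = 9; 9 != 41 -> empty

Answer: no no no yes yes no yes no no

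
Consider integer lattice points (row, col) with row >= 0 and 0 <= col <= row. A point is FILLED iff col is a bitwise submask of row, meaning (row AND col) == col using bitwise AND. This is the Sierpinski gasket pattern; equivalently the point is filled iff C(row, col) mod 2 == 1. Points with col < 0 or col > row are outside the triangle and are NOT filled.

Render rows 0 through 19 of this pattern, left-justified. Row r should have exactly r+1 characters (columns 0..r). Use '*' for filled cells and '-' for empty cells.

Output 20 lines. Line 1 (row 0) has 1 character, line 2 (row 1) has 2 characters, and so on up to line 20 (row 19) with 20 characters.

r0=0: *
r1=1: **
r2=10: *-*
r3=11: ****
r4=100: *---*
r5=101: **--**
r6=110: *-*-*-*
r7=111: ********
r8=1000: *-------*
r9=1001: **------**
r10=1010: *-*-----*-*
r11=1011: ****----****
r12=1100: *---*---*---*
r13=1101: **--**--**--**
r14=1110: *-*-*-*-*-*-*-*
r15=1111: ****************
r16=10000: *---------------*
r17=10001: **--------------**
r18=10010: *-*-------------*-*
r19=10011: ****------------****

Answer: *
**
*-*
****
*---*
**--**
*-*-*-*
********
*-------*
**------**
*-*-----*-*
****----****
*---*---*---*
**--**--**--**
*-*-*-*-*-*-*-*
****************
*---------------*
**--------------**
*-*-------------*-*
****------------****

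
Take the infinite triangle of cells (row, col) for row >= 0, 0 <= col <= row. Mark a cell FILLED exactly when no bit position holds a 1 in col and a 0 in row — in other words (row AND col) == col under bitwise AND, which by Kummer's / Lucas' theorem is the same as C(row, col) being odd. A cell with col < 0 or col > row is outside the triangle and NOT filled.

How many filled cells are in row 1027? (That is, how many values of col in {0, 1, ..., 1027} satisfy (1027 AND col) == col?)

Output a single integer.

1027 in binary = 10000000011
popcount(1027) = number of 1-bits in 10000000011 = 3
A col c satisfies (1027 AND c) == c iff every set bit of c is also set in 1027; each of the 3 set bits of 1027 can independently be on or off in c.
count = 2^3 = 8

Answer: 8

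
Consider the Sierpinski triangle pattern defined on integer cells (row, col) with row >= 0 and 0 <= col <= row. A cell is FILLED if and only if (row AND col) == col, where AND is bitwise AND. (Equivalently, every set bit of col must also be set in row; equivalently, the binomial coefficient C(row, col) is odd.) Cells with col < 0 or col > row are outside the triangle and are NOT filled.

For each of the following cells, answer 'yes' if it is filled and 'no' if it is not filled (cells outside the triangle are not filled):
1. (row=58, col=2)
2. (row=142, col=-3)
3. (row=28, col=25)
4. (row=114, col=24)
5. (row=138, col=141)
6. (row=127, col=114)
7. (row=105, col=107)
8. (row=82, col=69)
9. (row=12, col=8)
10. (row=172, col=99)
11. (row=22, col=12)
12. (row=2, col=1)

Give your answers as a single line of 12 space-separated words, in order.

Answer: yes no no no no yes no no yes no no no

Derivation:
(58,2): row=0b111010, col=0b10, row AND col = 0b10 = 2; 2 == 2 -> filled
(142,-3): col outside [0, 142] -> not filled
(28,25): row=0b11100, col=0b11001, row AND col = 0b11000 = 24; 24 != 25 -> empty
(114,24): row=0b1110010, col=0b11000, row AND col = 0b10000 = 16; 16 != 24 -> empty
(138,141): col outside [0, 138] -> not filled
(127,114): row=0b1111111, col=0b1110010, row AND col = 0b1110010 = 114; 114 == 114 -> filled
(105,107): col outside [0, 105] -> not filled
(82,69): row=0b1010010, col=0b1000101, row AND col = 0b1000000 = 64; 64 != 69 -> empty
(12,8): row=0b1100, col=0b1000, row AND col = 0b1000 = 8; 8 == 8 -> filled
(172,99): row=0b10101100, col=0b1100011, row AND col = 0b100000 = 32; 32 != 99 -> empty
(22,12): row=0b10110, col=0b1100, row AND col = 0b100 = 4; 4 != 12 -> empty
(2,1): row=0b10, col=0b1, row AND col = 0b0 = 0; 0 != 1 -> empty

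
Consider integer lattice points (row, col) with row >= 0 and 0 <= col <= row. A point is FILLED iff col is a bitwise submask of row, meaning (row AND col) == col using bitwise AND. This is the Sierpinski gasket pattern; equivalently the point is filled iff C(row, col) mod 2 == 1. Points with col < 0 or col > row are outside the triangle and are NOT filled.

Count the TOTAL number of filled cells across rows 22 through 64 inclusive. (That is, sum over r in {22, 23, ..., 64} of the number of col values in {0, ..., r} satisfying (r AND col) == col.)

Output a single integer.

r22=10110 pc3: +8 =8
r23=10111 pc4: +16 =24
r24=11000 pc2: +4 =28
r25=11001 pc3: +8 =36
r26=11010 pc3: +8 =44
r27=11011 pc4: +16 =60
r28=11100 pc3: +8 =68
r29=11101 pc4: +16 =84
r30=11110 pc4: +16 =100
r31=11111 pc5: +32 =132
r32=100000 pc1: +2 =134
r33=100001 pc2: +4 =138
r34=100010 pc2: +4 =142
r35=100011 pc3: +8 =150
r36=100100 pc2: +4 =154
r37=100101 pc3: +8 =162
r38=100110 pc3: +8 =170
r39=100111 pc4: +16 =186
r40=101000 pc2: +4 =190
r41=101001 pc3: +8 =198
r42=101010 pc3: +8 =206
r43=101011 pc4: +16 =222
r44=101100 pc3: +8 =230
r45=101101 pc4: +16 =246
r46=101110 pc4: +16 =262
r47=101111 pc5: +32 =294
r48=110000 pc2: +4 =298
r49=110001 pc3: +8 =306
r50=110010 pc3: +8 =314
r51=110011 pc4: +16 =330
r52=110100 pc3: +8 =338
r53=110101 pc4: +16 =354
r54=110110 pc4: +16 =370
r55=110111 pc5: +32 =402
r56=111000 pc3: +8 =410
r57=111001 pc4: +16 =426
r58=111010 pc4: +16 =442
r59=111011 pc5: +32 =474
r60=111100 pc4: +16 =490
r61=111101 pc5: +32 =522
r62=111110 pc5: +32 =554
r63=111111 pc6: +64 =618
r64=1000000 pc1: +2 =620

Answer: 620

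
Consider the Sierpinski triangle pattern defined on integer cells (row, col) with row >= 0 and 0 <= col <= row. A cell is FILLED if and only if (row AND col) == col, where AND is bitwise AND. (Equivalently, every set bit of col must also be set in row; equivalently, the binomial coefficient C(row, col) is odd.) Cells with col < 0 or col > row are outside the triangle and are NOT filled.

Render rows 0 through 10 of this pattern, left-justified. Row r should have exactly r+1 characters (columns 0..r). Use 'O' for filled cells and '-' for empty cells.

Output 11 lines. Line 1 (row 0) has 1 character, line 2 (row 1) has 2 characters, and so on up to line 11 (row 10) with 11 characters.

r0=0: O
r1=1: OO
r2=10: O-O
r3=11: OOOO
r4=100: O---O
r5=101: OO--OO
r6=110: O-O-O-O
r7=111: OOOOOOOO
r8=1000: O-------O
r9=1001: OO------OO
r10=1010: O-O-----O-O

Answer: O
OO
O-O
OOOO
O---O
OO--OO
O-O-O-O
OOOOOOOO
O-------O
OO------OO
O-O-----O-O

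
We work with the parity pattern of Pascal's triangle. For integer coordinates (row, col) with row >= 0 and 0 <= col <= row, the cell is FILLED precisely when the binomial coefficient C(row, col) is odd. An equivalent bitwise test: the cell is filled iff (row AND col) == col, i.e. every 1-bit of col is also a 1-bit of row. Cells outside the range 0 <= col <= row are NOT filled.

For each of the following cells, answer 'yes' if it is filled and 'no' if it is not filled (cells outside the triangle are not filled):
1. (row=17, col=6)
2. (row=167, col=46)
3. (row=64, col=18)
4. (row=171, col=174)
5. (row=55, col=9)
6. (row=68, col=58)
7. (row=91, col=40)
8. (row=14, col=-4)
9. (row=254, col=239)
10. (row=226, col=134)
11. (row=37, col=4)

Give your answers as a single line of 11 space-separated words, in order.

Answer: no no no no no no no no no no yes

Derivation:
(17,6): row=0b10001, col=0b110, row AND col = 0b0 = 0; 0 != 6 -> empty
(167,46): row=0b10100111, col=0b101110, row AND col = 0b100110 = 38; 38 != 46 -> empty
(64,18): row=0b1000000, col=0b10010, row AND col = 0b0 = 0; 0 != 18 -> empty
(171,174): col outside [0, 171] -> not filled
(55,9): row=0b110111, col=0b1001, row AND col = 0b1 = 1; 1 != 9 -> empty
(68,58): row=0b1000100, col=0b111010, row AND col = 0b0 = 0; 0 != 58 -> empty
(91,40): row=0b1011011, col=0b101000, row AND col = 0b1000 = 8; 8 != 40 -> empty
(14,-4): col outside [0, 14] -> not filled
(254,239): row=0b11111110, col=0b11101111, row AND col = 0b11101110 = 238; 238 != 239 -> empty
(226,134): row=0b11100010, col=0b10000110, row AND col = 0b10000010 = 130; 130 != 134 -> empty
(37,4): row=0b100101, col=0b100, row AND col = 0b100 = 4; 4 == 4 -> filled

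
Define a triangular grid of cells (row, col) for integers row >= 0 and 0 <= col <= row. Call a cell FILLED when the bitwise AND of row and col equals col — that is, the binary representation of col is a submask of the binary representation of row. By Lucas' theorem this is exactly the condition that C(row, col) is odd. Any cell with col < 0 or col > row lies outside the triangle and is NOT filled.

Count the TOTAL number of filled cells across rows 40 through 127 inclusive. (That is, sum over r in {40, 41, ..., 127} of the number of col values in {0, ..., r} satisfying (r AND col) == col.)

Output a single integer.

Answer: 1890

Derivation:
r40=101000 pc2: +4 =4
r41=101001 pc3: +8 =12
r42=101010 pc3: +8 =20
r43=101011 pc4: +16 =36
r44=101100 pc3: +8 =44
r45=101101 pc4: +16 =60
r46=101110 pc4: +16 =76
r47=101111 pc5: +32 =108
r48=110000 pc2: +4 =112
r49=110001 pc3: +8 =120
r50=110010 pc3: +8 =128
r51=110011 pc4: +16 =144
r52=110100 pc3: +8 =152
r53=110101 pc4: +16 =168
r54=110110 pc4: +16 =184
r55=110111 pc5: +32 =216
r56=111000 pc3: +8 =224
r57=111001 pc4: +16 =240
r58=111010 pc4: +16 =256
r59=111011 pc5: +32 =288
r60=111100 pc4: +16 =304
r61=111101 pc5: +32 =336
r62=111110 pc5: +32 =368
r63=111111 pc6: +64 =432
r64=1000000 pc1: +2 =434
r65=1000001 pc2: +4 =438
r66=1000010 pc2: +4 =442
r67=1000011 pc3: +8 =450
r68=1000100 pc2: +4 =454
r69=1000101 pc3: +8 =462
r70=1000110 pc3: +8 =470
r71=1000111 pc4: +16 =486
r72=1001000 pc2: +4 =490
r73=1001001 pc3: +8 =498
r74=1001010 pc3: +8 =506
r75=1001011 pc4: +16 =522
r76=1001100 pc3: +8 =530
r77=1001101 pc4: +16 =546
r78=1001110 pc4: +16 =562
r79=1001111 pc5: +32 =594
r80=1010000 pc2: +4 =598
r81=1010001 pc3: +8 =606
r82=1010010 pc3: +8 =614
r83=1010011 pc4: +16 =630
r84=1010100 pc3: +8 =638
r85=1010101 pc4: +16 =654
r86=1010110 pc4: +16 =670
r87=1010111 pc5: +32 =702
r88=1011000 pc3: +8 =710
r89=1011001 pc4: +16 =726
r90=1011010 pc4: +16 =742
r91=1011011 pc5: +32 =774
r92=1011100 pc4: +16 =790
r93=1011101 pc5: +32 =822
r94=1011110 pc5: +32 =854
r95=1011111 pc6: +64 =918
r96=1100000 pc2: +4 =922
r97=1100001 pc3: +8 =930
r98=1100010 pc3: +8 =938
r99=1100011 pc4: +16 =954
r100=1100100 pc3: +8 =962
r101=1100101 pc4: +16 =978
r102=1100110 pc4: +16 =994
r103=1100111 pc5: +32 =1026
r104=1101000 pc3: +8 =1034
r105=1101001 pc4: +16 =1050
r106=1101010 pc4: +16 =1066
r107=1101011 pc5: +32 =1098
r108=1101100 pc4: +16 =1114
r109=1101101 pc5: +32 =1146
r110=1101110 pc5: +32 =1178
r111=1101111 pc6: +64 =1242
r112=1110000 pc3: +8 =1250
r113=1110001 pc4: +16 =1266
r114=1110010 pc4: +16 =1282
r115=1110011 pc5: +32 =1314
r116=1110100 pc4: +16 =1330
r117=1110101 pc5: +32 =1362
r118=1110110 pc5: +32 =1394
r119=1110111 pc6: +64 =1458
r120=1111000 pc4: +16 =1474
r121=1111001 pc5: +32 =1506
r122=1111010 pc5: +32 =1538
r123=1111011 pc6: +64 =1602
r124=1111100 pc5: +32 =1634
r125=1111101 pc6: +64 =1698
r126=1111110 pc6: +64 =1762
r127=1111111 pc7: +128 =1890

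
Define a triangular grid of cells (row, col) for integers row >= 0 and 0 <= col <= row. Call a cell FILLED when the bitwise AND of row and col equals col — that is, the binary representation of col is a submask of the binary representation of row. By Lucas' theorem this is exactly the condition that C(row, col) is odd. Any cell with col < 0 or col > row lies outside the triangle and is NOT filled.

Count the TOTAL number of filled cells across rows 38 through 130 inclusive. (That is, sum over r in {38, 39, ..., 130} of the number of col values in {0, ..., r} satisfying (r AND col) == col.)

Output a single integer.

r38=100110 pc3: +8 =8
r39=100111 pc4: +16 =24
r40=101000 pc2: +4 =28
r41=101001 pc3: +8 =36
r42=101010 pc3: +8 =44
r43=101011 pc4: +16 =60
r44=101100 pc3: +8 =68
r45=101101 pc4: +16 =84
r46=101110 pc4: +16 =100
r47=101111 pc5: +32 =132
r48=110000 pc2: +4 =136
r49=110001 pc3: +8 =144
r50=110010 pc3: +8 =152
r51=110011 pc4: +16 =168
r52=110100 pc3: +8 =176
r53=110101 pc4: +16 =192
r54=110110 pc4: +16 =208
r55=110111 pc5: +32 =240
r56=111000 pc3: +8 =248
r57=111001 pc4: +16 =264
r58=111010 pc4: +16 =280
r59=111011 pc5: +32 =312
r60=111100 pc4: +16 =328
r61=111101 pc5: +32 =360
r62=111110 pc5: +32 =392
r63=111111 pc6: +64 =456
r64=1000000 pc1: +2 =458
r65=1000001 pc2: +4 =462
r66=1000010 pc2: +4 =466
r67=1000011 pc3: +8 =474
r68=1000100 pc2: +4 =478
r69=1000101 pc3: +8 =486
r70=1000110 pc3: +8 =494
r71=1000111 pc4: +16 =510
r72=1001000 pc2: +4 =514
r73=1001001 pc3: +8 =522
r74=1001010 pc3: +8 =530
r75=1001011 pc4: +16 =546
r76=1001100 pc3: +8 =554
r77=1001101 pc4: +16 =570
r78=1001110 pc4: +16 =586
r79=1001111 pc5: +32 =618
r80=1010000 pc2: +4 =622
r81=1010001 pc3: +8 =630
r82=1010010 pc3: +8 =638
r83=1010011 pc4: +16 =654
r84=1010100 pc3: +8 =662
r85=1010101 pc4: +16 =678
r86=1010110 pc4: +16 =694
r87=1010111 pc5: +32 =726
r88=1011000 pc3: +8 =734
r89=1011001 pc4: +16 =750
r90=1011010 pc4: +16 =766
r91=1011011 pc5: +32 =798
r92=1011100 pc4: +16 =814
r93=1011101 pc5: +32 =846
r94=1011110 pc5: +32 =878
r95=1011111 pc6: +64 =942
r96=1100000 pc2: +4 =946
r97=1100001 pc3: +8 =954
r98=1100010 pc3: +8 =962
r99=1100011 pc4: +16 =978
r100=1100100 pc3: +8 =986
r101=1100101 pc4: +16 =1002
r102=1100110 pc4: +16 =1018
r103=1100111 pc5: +32 =1050
r104=1101000 pc3: +8 =1058
r105=1101001 pc4: +16 =1074
r106=1101010 pc4: +16 =1090
r107=1101011 pc5: +32 =1122
r108=1101100 pc4: +16 =1138
r109=1101101 pc5: +32 =1170
r110=1101110 pc5: +32 =1202
r111=1101111 pc6: +64 =1266
r112=1110000 pc3: +8 =1274
r113=1110001 pc4: +16 =1290
r114=1110010 pc4: +16 =1306
r115=1110011 pc5: +32 =1338
r116=1110100 pc4: +16 =1354
r117=1110101 pc5: +32 =1386
r118=1110110 pc5: +32 =1418
r119=1110111 pc6: +64 =1482
r120=1111000 pc4: +16 =1498
r121=1111001 pc5: +32 =1530
r122=1111010 pc5: +32 =1562
r123=1111011 pc6: +64 =1626
r124=1111100 pc5: +32 =1658
r125=1111101 pc6: +64 =1722
r126=1111110 pc6: +64 =1786
r127=1111111 pc7: +128 =1914
r128=10000000 pc1: +2 =1916
r129=10000001 pc2: +4 =1920
r130=10000010 pc2: +4 =1924

Answer: 1924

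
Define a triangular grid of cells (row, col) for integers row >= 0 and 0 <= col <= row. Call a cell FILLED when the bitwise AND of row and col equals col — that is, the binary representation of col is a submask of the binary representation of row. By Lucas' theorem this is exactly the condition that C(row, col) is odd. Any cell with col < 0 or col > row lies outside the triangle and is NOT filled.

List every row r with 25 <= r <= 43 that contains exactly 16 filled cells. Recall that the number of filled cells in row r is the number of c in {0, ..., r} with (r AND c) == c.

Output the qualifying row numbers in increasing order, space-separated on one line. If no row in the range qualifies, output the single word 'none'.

Row r has 2^popcount(r) filled cells, so we need popcount(r) = log2(16) = 4.
Scan r = 25..43 and keep those with exactly 4 one-bits:
r=25=11001 popcount=3 -> skip
r=26=11010 popcount=3 -> skip
r=27=11011 popcount=4 -> KEEP
r=28=11100 popcount=3 -> skip
r=29=11101 popcount=4 -> KEEP
r=30=11110 popcount=4 -> KEEP
r=31=11111 popcount=5 -> skip
r=32=100000 popcount=1 -> skip
r=33=100001 popcount=2 -> skip
r=34=100010 popcount=2 -> skip
r=35=100011 popcount=3 -> skip
r=36=100100 popcount=2 -> skip
r=37=100101 popcount=3 -> skip
r=38=100110 popcount=3 -> skip
r=39=100111 popcount=4 -> KEEP
r=40=101000 popcount=2 -> skip
r=41=101001 popcount=3 -> skip
r=42=101010 popcount=3 -> skip
r=43=101011 popcount=4 -> KEEP
Kept rows: 27 29 30 39 43

Answer: 27 29 30 39 43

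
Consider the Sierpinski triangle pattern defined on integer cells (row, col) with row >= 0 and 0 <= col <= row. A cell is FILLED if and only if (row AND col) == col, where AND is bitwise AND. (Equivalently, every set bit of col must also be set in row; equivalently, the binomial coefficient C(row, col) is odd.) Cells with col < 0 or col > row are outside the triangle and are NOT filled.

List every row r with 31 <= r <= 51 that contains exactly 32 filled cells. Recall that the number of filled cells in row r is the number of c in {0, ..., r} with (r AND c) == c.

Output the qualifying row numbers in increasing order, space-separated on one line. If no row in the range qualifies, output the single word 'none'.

Answer: 31 47

Derivation:
Row r has 2^popcount(r) filled cells, so we need popcount(r) = log2(32) = 5.
Scan r = 31..51 and keep those with exactly 5 one-bits:
r=31=11111 popcount=5 -> KEEP
r=32=100000 popcount=1 -> skip
r=33=100001 popcount=2 -> skip
r=34=100010 popcount=2 -> skip
r=35=100011 popcount=3 -> skip
r=36=100100 popcount=2 -> skip
r=37=100101 popcount=3 -> skip
r=38=100110 popcount=3 -> skip
r=39=100111 popcount=4 -> skip
r=40=101000 popcount=2 -> skip
r=41=101001 popcount=3 -> skip
r=42=101010 popcount=3 -> skip
r=43=101011 popcount=4 -> skip
r=44=101100 popcount=3 -> skip
r=45=101101 popcount=4 -> skip
r=46=101110 popcount=4 -> skip
r=47=101111 popcount=5 -> KEEP
r=48=110000 popcount=2 -> skip
r=49=110001 popcount=3 -> skip
r=50=110010 popcount=3 -> skip
r=51=110011 popcount=4 -> skip
Kept rows: 31 47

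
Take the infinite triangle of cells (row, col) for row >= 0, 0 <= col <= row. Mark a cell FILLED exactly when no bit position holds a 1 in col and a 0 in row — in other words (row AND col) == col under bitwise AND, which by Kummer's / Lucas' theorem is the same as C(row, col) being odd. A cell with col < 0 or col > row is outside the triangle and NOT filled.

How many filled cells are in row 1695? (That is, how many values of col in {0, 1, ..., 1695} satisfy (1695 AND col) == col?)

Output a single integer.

1695 in binary = 11010011111
popcount(1695) = number of 1-bits in 11010011111 = 8
A col c satisfies (1695 AND c) == c iff every set bit of c is also set in 1695; each of the 8 set bits of 1695 can independently be on or off in c.
count = 2^8 = 256

Answer: 256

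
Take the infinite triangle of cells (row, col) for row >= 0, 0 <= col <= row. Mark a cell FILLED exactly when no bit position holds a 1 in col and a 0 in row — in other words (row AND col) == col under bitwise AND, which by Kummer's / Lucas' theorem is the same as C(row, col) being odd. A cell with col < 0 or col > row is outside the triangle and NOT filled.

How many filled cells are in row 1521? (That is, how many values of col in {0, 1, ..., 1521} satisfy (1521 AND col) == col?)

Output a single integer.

Answer: 128

Derivation:
1521 in binary = 10111110001
popcount(1521) = number of 1-bits in 10111110001 = 7
A col c satisfies (1521 AND c) == c iff every set bit of c is also set in 1521; each of the 7 set bits of 1521 can independently be on or off in c.
count = 2^7 = 128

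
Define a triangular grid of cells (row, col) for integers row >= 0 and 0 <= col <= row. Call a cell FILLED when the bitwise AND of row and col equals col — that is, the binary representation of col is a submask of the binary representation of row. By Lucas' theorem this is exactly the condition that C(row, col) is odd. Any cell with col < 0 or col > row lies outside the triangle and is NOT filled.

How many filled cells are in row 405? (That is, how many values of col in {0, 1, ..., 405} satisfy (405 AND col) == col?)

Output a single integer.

405 in binary = 110010101
popcount(405) = number of 1-bits in 110010101 = 5
A col c satisfies (405 AND c) == c iff every set bit of c is also set in 405; each of the 5 set bits of 405 can independently be on or off in c.
count = 2^5 = 32

Answer: 32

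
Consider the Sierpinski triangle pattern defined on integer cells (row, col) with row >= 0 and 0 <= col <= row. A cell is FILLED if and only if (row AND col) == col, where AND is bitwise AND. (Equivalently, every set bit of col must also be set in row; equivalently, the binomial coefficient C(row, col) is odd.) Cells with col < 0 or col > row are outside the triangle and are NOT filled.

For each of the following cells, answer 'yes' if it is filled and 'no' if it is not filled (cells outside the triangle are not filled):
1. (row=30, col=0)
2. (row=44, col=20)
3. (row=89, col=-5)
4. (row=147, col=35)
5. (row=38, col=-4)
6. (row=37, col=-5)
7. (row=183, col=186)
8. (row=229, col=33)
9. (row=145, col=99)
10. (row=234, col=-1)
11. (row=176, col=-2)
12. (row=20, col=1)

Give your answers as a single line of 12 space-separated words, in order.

Answer: yes no no no no no no yes no no no no

Derivation:
(30,0): row=0b11110, col=0b0, row AND col = 0b0 = 0; 0 == 0 -> filled
(44,20): row=0b101100, col=0b10100, row AND col = 0b100 = 4; 4 != 20 -> empty
(89,-5): col outside [0, 89] -> not filled
(147,35): row=0b10010011, col=0b100011, row AND col = 0b11 = 3; 3 != 35 -> empty
(38,-4): col outside [0, 38] -> not filled
(37,-5): col outside [0, 37] -> not filled
(183,186): col outside [0, 183] -> not filled
(229,33): row=0b11100101, col=0b100001, row AND col = 0b100001 = 33; 33 == 33 -> filled
(145,99): row=0b10010001, col=0b1100011, row AND col = 0b1 = 1; 1 != 99 -> empty
(234,-1): col outside [0, 234] -> not filled
(176,-2): col outside [0, 176] -> not filled
(20,1): row=0b10100, col=0b1, row AND col = 0b0 = 0; 0 != 1 -> empty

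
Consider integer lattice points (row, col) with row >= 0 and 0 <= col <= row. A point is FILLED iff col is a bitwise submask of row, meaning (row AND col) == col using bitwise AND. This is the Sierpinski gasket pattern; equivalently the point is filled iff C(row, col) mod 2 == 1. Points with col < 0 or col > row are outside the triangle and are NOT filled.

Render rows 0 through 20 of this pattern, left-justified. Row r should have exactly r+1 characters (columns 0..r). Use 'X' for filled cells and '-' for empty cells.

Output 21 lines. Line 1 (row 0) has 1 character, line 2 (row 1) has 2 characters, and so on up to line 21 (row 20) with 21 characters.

r0=0: X
r1=1: XX
r2=10: X-X
r3=11: XXXX
r4=100: X---X
r5=101: XX--XX
r6=110: X-X-X-X
r7=111: XXXXXXXX
r8=1000: X-------X
r9=1001: XX------XX
r10=1010: X-X-----X-X
r11=1011: XXXX----XXXX
r12=1100: X---X---X---X
r13=1101: XX--XX--XX--XX
r14=1110: X-X-X-X-X-X-X-X
r15=1111: XXXXXXXXXXXXXXXX
r16=10000: X---------------X
r17=10001: XX--------------XX
r18=10010: X-X-------------X-X
r19=10011: XXXX------------XXXX
r20=10100: X---X-----------X---X

Answer: X
XX
X-X
XXXX
X---X
XX--XX
X-X-X-X
XXXXXXXX
X-------X
XX------XX
X-X-----X-X
XXXX----XXXX
X---X---X---X
XX--XX--XX--XX
X-X-X-X-X-X-X-X
XXXXXXXXXXXXXXXX
X---------------X
XX--------------XX
X-X-------------X-X
XXXX------------XXXX
X---X-----------X---X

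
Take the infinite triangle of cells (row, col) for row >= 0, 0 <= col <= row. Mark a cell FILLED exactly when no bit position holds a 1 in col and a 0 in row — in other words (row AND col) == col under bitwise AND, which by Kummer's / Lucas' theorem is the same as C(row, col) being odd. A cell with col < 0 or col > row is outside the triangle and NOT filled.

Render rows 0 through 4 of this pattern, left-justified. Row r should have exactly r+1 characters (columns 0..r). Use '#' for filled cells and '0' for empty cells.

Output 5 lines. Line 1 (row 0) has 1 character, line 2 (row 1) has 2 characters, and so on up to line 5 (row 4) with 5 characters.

Answer: #
##
#0#
####
#000#

Derivation:
r0=0: #
r1=1: ##
r2=10: #0#
r3=11: ####
r4=100: #000#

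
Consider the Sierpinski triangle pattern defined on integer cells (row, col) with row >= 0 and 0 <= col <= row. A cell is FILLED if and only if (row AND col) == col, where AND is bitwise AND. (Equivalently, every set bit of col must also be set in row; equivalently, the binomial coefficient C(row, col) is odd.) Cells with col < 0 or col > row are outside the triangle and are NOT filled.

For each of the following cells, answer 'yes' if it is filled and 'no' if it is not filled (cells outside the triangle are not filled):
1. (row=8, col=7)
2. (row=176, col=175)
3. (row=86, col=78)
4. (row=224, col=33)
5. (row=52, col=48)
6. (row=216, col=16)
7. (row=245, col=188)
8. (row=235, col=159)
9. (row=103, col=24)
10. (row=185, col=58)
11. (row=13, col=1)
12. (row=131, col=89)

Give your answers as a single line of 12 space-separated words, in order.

Answer: no no no no yes yes no no no no yes no

Derivation:
(8,7): row=0b1000, col=0b111, row AND col = 0b0 = 0; 0 != 7 -> empty
(176,175): row=0b10110000, col=0b10101111, row AND col = 0b10100000 = 160; 160 != 175 -> empty
(86,78): row=0b1010110, col=0b1001110, row AND col = 0b1000110 = 70; 70 != 78 -> empty
(224,33): row=0b11100000, col=0b100001, row AND col = 0b100000 = 32; 32 != 33 -> empty
(52,48): row=0b110100, col=0b110000, row AND col = 0b110000 = 48; 48 == 48 -> filled
(216,16): row=0b11011000, col=0b10000, row AND col = 0b10000 = 16; 16 == 16 -> filled
(245,188): row=0b11110101, col=0b10111100, row AND col = 0b10110100 = 180; 180 != 188 -> empty
(235,159): row=0b11101011, col=0b10011111, row AND col = 0b10001011 = 139; 139 != 159 -> empty
(103,24): row=0b1100111, col=0b11000, row AND col = 0b0 = 0; 0 != 24 -> empty
(185,58): row=0b10111001, col=0b111010, row AND col = 0b111000 = 56; 56 != 58 -> empty
(13,1): row=0b1101, col=0b1, row AND col = 0b1 = 1; 1 == 1 -> filled
(131,89): row=0b10000011, col=0b1011001, row AND col = 0b1 = 1; 1 != 89 -> empty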